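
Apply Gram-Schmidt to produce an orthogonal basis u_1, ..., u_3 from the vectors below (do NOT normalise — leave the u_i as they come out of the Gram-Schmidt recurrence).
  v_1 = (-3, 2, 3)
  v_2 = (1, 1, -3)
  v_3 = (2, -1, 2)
Orthogonal basis:
  u_1 = (-3, 2, 3)
  u_2 = (-4/11, 21/11, -18/11)
  u_3 = (99/71, 66/71, 55/71)

Apply the Gram-Schmidt recurrence
  u_1 = v_1
  u_i = v_i − Σ_{j<i} ((v_i · u_j) / (u_j · u_j)) · u_j.

Step by step this gives:
  u_1 = (-3, 2, 3)
  u_2 = (-4/11, 21/11, -18/11)
  u_3 = (99/71, 66/71, 55/71)

Orthogonality check:
  u_2 · u_1 = 0 (should be 0)
  u_3 · u_1 = 0 (should be 0)
  u_3 · u_2 = 0 (should be 0)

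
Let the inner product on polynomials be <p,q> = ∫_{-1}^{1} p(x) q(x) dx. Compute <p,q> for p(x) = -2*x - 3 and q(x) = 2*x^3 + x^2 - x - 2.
<p,q> = 146/15

Expand the product: p(x)·q(x) = -4*x^4 - 8*x^3 - x^2 + 7*x + 6.
∫_{-1}^{1} of each monomial x^k gives [2/(k+1) if k even, 0 if k odd]. Integrating term-by-term (or equivalently evaluating the antiderivative F(x) = -4*x^5/5 - 2*x^4 - x^3/3 + 7*x^2/2 + 6*x at the endpoints):
  F(1) − F(−1) = 191/30 − (-101/30) = 146/15.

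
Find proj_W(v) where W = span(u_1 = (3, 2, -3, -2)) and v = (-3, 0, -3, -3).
proj_W(v) = (9/13, 6/13, -9/13, -6/13)

Set up U = [u_1 | ... | u_1] ∈ R^(4×1). The projector onto W = col(U) is P = U (U^T U)^(-1) U^T.
Compute U^T U =
  [26],
and U^T v = (6).
Solve U^T U · c = U^T v for the coefficients: c = (3/13). The projection is proj_W(v) = U c.
Check: (v - proj_W(v)) · u_1 = 0  (should be 0).
Result: proj_W(v) = (9/13, 6/13, -9/13, -6/13).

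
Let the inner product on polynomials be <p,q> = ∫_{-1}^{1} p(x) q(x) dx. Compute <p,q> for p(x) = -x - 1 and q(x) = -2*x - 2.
<p,q> = 16/3

Expand the product: p(x)·q(x) = 2*x^2 + 4*x + 2.
∫_{-1}^{1} of each monomial x^k gives [2/(k+1) if k even, 0 if k odd]. Integrating term-by-term (or equivalently evaluating the antiderivative F(x) = 2*x^3/3 + 2*x^2 + 2*x at the endpoints):
  F(1) − F(−1) = 14/3 − (-2/3) = 16/3.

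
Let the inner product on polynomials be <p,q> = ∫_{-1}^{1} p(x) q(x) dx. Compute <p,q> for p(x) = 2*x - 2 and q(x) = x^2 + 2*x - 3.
<p,q> = 40/3

Expand the product: p(x)·q(x) = 2*x^3 + 2*x^2 - 10*x + 6.
∫_{-1}^{1} of each monomial x^k gives [2/(k+1) if k even, 0 if k odd]. Integrating term-by-term (or equivalently evaluating the antiderivative F(x) = x^4/2 + 2*x^3/3 - 5*x^2 + 6*x at the endpoints):
  F(1) − F(−1) = 13/6 − (-67/6) = 40/3.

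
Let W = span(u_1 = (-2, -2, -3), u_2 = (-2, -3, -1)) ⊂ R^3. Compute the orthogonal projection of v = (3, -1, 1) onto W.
proj_W(v) = (2/3, 1/3, 5/3)

Set up U = [u_1 | ... | u_2] ∈ R^(3×2). The projector onto W = col(U) is P = U (U^T U)^(-1) U^T.
Compute U^T U =
  [17, 13]
  [13, 14],
and U^T v = (-7, -4).
Solve U^T U · c = U^T v for the coefficients: c = (-2/3, 1/3). The projection is proj_W(v) = U c.
Check: (v - proj_W(v)) · u_1 = 0  (should be 0).
Check: (v - proj_W(v)) · u_2 = 0  (should be 0).
Result: proj_W(v) = (2/3, 1/3, 5/3).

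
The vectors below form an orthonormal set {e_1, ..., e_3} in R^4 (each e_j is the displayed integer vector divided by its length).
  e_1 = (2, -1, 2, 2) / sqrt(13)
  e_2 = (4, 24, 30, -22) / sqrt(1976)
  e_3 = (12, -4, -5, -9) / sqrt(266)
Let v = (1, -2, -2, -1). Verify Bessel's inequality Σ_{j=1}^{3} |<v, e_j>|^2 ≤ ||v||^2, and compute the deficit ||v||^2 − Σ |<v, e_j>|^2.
Σ |<v, e_j>|^2 = 66/7; ||v||^2 = 10; deficit = 4/7

Write each e_j = u_j / sqrt(<u_j, u_j>) where u_j is the displayed integer vector. Then <v, e_j> = <v, u_j> / sqrt(<u_j, u_j>), so |<v, e_j>|^2 = <v, u_j>^2 / <u_j, u_j>.
Coefficients: <v, e_1> = -2/sqrt(13), <v, e_2> = -82/sqrt(1976), <v, e_3> = 39/sqrt(266).
Square and sum: Σ |<v, e_j>|^2 = 66/7.
Compute ||v||^2 = v·v = 10.
Deficit = 10 − 66/7 = 4/7 ≥ 0, confirming Bessel's inequality. (The deficit equals ||v − Σ <v,e_j> e_j||^2, the squared distance from v to span{e_j}.)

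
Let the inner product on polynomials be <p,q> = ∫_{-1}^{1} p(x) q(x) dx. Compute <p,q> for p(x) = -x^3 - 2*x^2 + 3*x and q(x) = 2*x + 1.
<p,q> = 28/15

Expand the product: p(x)·q(x) = -2*x^4 - 5*x^3 + 4*x^2 + 3*x.
∫_{-1}^{1} of each monomial x^k gives [2/(k+1) if k even, 0 if k odd]. Integrating term-by-term (or equivalently evaluating the antiderivative F(x) = -2*x^5/5 - 5*x^4/4 + 4*x^3/3 + 3*x^2/2 at the endpoints):
  F(1) − F(−1) = 71/60 − (-41/60) = 28/15.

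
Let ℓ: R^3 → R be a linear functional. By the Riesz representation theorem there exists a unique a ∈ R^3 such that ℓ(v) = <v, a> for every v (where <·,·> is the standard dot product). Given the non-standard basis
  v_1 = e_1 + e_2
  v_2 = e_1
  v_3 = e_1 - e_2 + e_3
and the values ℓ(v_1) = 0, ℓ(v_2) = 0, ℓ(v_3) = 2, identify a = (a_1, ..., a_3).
a = (0, 0, 2)

Write a = (a_1, ..., a_3) in the standard basis. For each basis vector v_i, ℓ(v_i) = <v_i, a> is a linear equation in the a_j's. Collect the n equations into a matrix system V a = ℓ, where row i of V is v_i (expressed in the standard basis). Since V is invertible (lower-triangular with 1s on the diagonal, up to permutation), solve by back-substitution:
  V =
[[1, 1, 0],
 [1, 0, 0],
 [1, -1, 1]]
  V a = (0, 0, 2)
Solving gives a = (0, 0, 2).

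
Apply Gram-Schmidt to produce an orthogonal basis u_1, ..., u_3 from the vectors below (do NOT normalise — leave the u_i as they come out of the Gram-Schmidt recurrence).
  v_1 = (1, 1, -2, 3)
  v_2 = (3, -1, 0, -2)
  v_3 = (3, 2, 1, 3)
Orthogonal basis:
  u_1 = (1, 1, -2, 3)
  u_2 = (49/15, -11/15, -8/15, -6/5)
  u_3 = (221/194, 279/194, 269/97, 96/97)

Apply the Gram-Schmidt recurrence
  u_1 = v_1
  u_i = v_i − Σ_{j<i} ((v_i · u_j) / (u_j · u_j)) · u_j.

Step by step this gives:
  u_1 = (1, 1, -2, 3)
  u_2 = (49/15, -11/15, -8/15, -6/5)
  u_3 = (221/194, 279/194, 269/97, 96/97)

Orthogonality check:
  u_2 · u_1 = 0 (should be 0)
  u_3 · u_1 = 0 (should be 0)
  u_3 · u_2 = 0 (should be 0)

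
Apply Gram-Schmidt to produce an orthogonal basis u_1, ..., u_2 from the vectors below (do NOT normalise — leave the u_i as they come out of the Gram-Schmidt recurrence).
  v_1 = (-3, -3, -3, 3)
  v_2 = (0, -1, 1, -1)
Orthogonal basis:
  u_1 = (-3, -3, -3, 3)
  u_2 = (-1/4, -5/4, 3/4, -3/4)

Apply the Gram-Schmidt recurrence
  u_1 = v_1
  u_i = v_i − Σ_{j<i} ((v_i · u_j) / (u_j · u_j)) · u_j.

Step by step this gives:
  u_1 = (-3, -3, -3, 3)
  u_2 = (-1/4, -5/4, 3/4, -3/4)

Orthogonality check:
  u_2 · u_1 = 0 (should be 0)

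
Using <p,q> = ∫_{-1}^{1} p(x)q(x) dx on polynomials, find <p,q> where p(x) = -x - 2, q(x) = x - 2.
<p,q> = 22/3

Expand the product: p(x)·q(x) = 4 - x^2.
∫_{-1}^{1} of each monomial x^k gives [2/(k+1) if k even, 0 if k odd]. Integrating term-by-term (or equivalently evaluating the antiderivative F(x) = -x^3/3 + 4*x at the endpoints):
  F(1) − F(−1) = 11/3 − (-11/3) = 22/3.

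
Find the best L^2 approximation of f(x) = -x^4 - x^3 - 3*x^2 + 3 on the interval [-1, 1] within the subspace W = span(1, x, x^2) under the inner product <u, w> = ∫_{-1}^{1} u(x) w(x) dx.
g(x) = -27*x^2/7 - 3*x/5 + 108/35

The best approximation g ∈ W is the orthogonal projection of f onto W. Writing g = a_0 + a_1 x + a_2 x^2, the coefficients solve the normal equations G · a = b where
  G_{ij} = <φ_i, φ_j> and b_i = <f, φ_i>, with φ_0 = 1, φ_1 = x, φ_2 = x^2.
G =
  [2, 0, 2/3]
  [0, 2/3, 0]
  [2/3, 0, 2/5],
b = (18/5, -2/5, 18/35).
Solving gives a_0 = 108/35, a_1 = -3/5, a_2 = -27/7, so
  g(x) = -27*x^2/7 - 3*x/5 + 108/35.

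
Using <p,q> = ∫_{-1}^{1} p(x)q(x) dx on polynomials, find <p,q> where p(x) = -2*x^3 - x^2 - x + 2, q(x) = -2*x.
<p,q> = 44/15

Expand the product: p(x)·q(x) = 4*x^4 + 2*x^3 + 2*x^2 - 4*x.
∫_{-1}^{1} of each monomial x^k gives [2/(k+1) if k even, 0 if k odd]. Integrating term-by-term (or equivalently evaluating the antiderivative F(x) = 4*x^5/5 + x^4/2 + 2*x^3/3 - 2*x^2 at the endpoints):
  F(1) − F(−1) = -1/30 − (-89/30) = 44/15.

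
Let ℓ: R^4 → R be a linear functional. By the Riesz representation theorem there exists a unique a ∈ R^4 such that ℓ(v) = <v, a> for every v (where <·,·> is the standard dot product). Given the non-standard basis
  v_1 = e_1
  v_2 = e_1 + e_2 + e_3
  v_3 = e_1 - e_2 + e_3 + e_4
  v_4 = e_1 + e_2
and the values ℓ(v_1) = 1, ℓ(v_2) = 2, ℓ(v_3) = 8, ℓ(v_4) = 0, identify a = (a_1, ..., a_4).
a = (1, -1, 2, 4)

Write a = (a_1, ..., a_4) in the standard basis. For each basis vector v_i, ℓ(v_i) = <v_i, a> is a linear equation in the a_j's. Collect the n equations into a matrix system V a = ℓ, where row i of V is v_i (expressed in the standard basis). Since V is invertible (lower-triangular with 1s on the diagonal, up to permutation), solve by back-substitution:
  V =
[[1, 0, 0, 0],
 [1, 1, 1, 0],
 [1, -1, 1, 1],
 [1, 1, 0, 0]]
  V a = (1, 2, 8, 0)
Solving gives a = (1, -1, 2, 4).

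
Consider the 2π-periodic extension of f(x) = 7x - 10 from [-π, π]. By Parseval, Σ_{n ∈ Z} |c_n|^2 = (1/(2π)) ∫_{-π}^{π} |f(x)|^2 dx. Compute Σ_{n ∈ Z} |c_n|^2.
Σ |c_n|^2 = 49π^2/3 + 100

Expand and integrate term by term over [-π, π]:
  ∫ (7x)^2 dx = 49·(2π^3/3); ∫ 2·7·(-10)·x dx = 0 (odd integrand); ∫ (-10)^2 dx = 100·2π.
So (1/(2π)) ∫_{-π}^{π} (7x - 10)^2 dx = 49π^2/3 + 100 = 49π^2/3 + 100.
Parseval ⇒ Σ |c_n|^2 = 49π^2/3 + 100.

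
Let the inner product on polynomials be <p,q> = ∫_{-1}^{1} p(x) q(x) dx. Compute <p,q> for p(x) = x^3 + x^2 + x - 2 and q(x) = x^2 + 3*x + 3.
<p,q> = -116/15

Expand the product: p(x)·q(x) = x^5 + 4*x^4 + 7*x^3 + 4*x^2 - 3*x - 6.
∫_{-1}^{1} of each monomial x^k gives [2/(k+1) if k even, 0 if k odd]. Integrating term-by-term (or equivalently evaluating the antiderivative F(x) = x^6/6 + 4*x^5/5 + 7*x^4/4 + 4*x^3/3 - 3*x^2/2 - 6*x at the endpoints):
  F(1) − F(−1) = -69/20 − (257/60) = -116/15.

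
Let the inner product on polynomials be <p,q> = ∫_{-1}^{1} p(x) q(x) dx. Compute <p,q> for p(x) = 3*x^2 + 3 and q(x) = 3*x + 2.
<p,q> = 16

Expand the product: p(x)·q(x) = 9*x^3 + 6*x^2 + 9*x + 6.
∫_{-1}^{1} of each monomial x^k gives [2/(k+1) if k even, 0 if k odd]. Integrating term-by-term (or equivalently evaluating the antiderivative F(x) = 9*x^4/4 + 2*x^3 + 9*x^2/2 + 6*x at the endpoints):
  F(1) − F(−1) = 59/4 − (-5/4) = 16.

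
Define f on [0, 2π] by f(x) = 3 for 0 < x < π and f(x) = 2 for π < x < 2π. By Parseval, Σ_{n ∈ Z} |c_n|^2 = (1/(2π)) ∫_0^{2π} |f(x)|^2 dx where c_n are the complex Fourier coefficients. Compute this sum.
Σ |c_n|^2 = 13/2

Parseval equates the L^2 energy of f (normalised by 1/(2π)) with the ℓ^2 sum of its Fourier coefficients: (1/(2π)) ∫_0^{2π} |f|^2 = Σ |c_n|^2.
Compute the left side: (1/(2π)) [∫_0^π 3^2 dx + ∫_π^{2π} 2^2 dx] = (1/(2π)) · (9π + 4π) = (9 + 4)/2 = 13/2.
So Σ_{n ∈ Z} |c_n|^2 = 13/2.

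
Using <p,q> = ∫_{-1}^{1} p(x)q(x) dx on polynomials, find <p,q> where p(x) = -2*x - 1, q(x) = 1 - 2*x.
<p,q> = 2/3

Expand the product: p(x)·q(x) = 4*x^2 - 1.
∫_{-1}^{1} of each monomial x^k gives [2/(k+1) if k even, 0 if k odd]. Integrating term-by-term (or equivalently evaluating the antiderivative F(x) = 4*x^3/3 - x at the endpoints):
  F(1) − F(−1) = 1/3 − (-1/3) = 2/3.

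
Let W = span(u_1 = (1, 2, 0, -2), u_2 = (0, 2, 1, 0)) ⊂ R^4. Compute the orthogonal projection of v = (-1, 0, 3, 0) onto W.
proj_W(v) = (-17/29, 28/29, 31/29, 34/29)

Set up U = [u_1 | ... | u_2] ∈ R^(4×2). The projector onto W = col(U) is P = U (U^T U)^(-1) U^T.
Compute U^T U =
  [9, 4]
  [4, 5],
and U^T v = (-1, 3).
Solve U^T U · c = U^T v for the coefficients: c = (-17/29, 31/29). The projection is proj_W(v) = U c.
Check: (v - proj_W(v)) · u_1 = 0  (should be 0).
Check: (v - proj_W(v)) · u_2 = 0  (should be 0).
Result: proj_W(v) = (-17/29, 28/29, 31/29, 34/29).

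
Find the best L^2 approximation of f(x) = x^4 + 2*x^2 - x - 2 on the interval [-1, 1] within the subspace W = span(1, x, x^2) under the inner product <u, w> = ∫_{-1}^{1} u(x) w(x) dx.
g(x) = 20*x^2/7 - x - 73/35

The best approximation g ∈ W is the orthogonal projection of f onto W. Writing g = a_0 + a_1 x + a_2 x^2, the coefficients solve the normal equations G · a = b where
  G_{ij} = <φ_i, φ_j> and b_i = <f, φ_i>, with φ_0 = 1, φ_1 = x, φ_2 = x^2.
G =
  [2, 0, 2/3]
  [0, 2/3, 0]
  [2/3, 0, 2/5],
b = (-34/15, -2/3, -26/105).
Solving gives a_0 = -73/35, a_1 = -1, a_2 = 20/7, so
  g(x) = 20*x^2/7 - x - 73/35.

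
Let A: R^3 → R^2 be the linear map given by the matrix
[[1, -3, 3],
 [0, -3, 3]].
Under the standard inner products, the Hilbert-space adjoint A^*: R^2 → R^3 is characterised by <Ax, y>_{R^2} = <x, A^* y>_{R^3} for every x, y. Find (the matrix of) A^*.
A^* = A^T =
[[1, 0],
 [-3, -3],
 [3, 3]]

For real matrices with standard dot products, the defining identity <Ax, y> = <x, A^* y> gives (Ax)^T y = x^T (A^*) y, i.e. x^T A^T y = x^T (A^*) y. Since this holds for all x, y, we must have A^* = A^T. Therefore
A^* =
[[1, 0],
 [-3, -3],
 [3, 3]].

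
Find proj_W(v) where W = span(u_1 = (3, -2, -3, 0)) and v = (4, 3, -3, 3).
proj_W(v) = (45/22, -15/11, -45/22, 0)

Set up U = [u_1 | ... | u_1] ∈ R^(4×1). The projector onto W = col(U) is P = U (U^T U)^(-1) U^T.
Compute U^T U =
  [22],
and U^T v = (15).
Solve U^T U · c = U^T v for the coefficients: c = (15/22). The projection is proj_W(v) = U c.
Check: (v - proj_W(v)) · u_1 = 0  (should be 0).
Result: proj_W(v) = (45/22, -15/11, -45/22, 0).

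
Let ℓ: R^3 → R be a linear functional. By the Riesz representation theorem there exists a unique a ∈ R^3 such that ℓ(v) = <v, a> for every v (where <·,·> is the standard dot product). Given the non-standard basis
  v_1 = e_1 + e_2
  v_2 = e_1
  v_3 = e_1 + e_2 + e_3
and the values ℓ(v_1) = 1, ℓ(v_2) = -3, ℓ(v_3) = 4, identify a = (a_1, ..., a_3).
a = (-3, 4, 3)

Write a = (a_1, ..., a_3) in the standard basis. For each basis vector v_i, ℓ(v_i) = <v_i, a> is a linear equation in the a_j's. Collect the n equations into a matrix system V a = ℓ, where row i of V is v_i (expressed in the standard basis). Since V is invertible (lower-triangular with 1s on the diagonal, up to permutation), solve by back-substitution:
  V =
[[1, 1, 0],
 [1, 0, 0],
 [1, 1, 1]]
  V a = (1, -3, 4)
Solving gives a = (-3, 4, 3).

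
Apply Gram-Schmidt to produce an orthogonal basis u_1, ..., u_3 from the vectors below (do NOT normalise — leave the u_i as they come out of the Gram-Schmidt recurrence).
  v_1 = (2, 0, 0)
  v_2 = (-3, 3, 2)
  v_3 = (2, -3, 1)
Orthogonal basis:
  u_1 = (2, 0, 0)
  u_2 = (0, 3, 2)
  u_3 = (0, -18/13, 27/13)

Apply the Gram-Schmidt recurrence
  u_1 = v_1
  u_i = v_i − Σ_{j<i} ((v_i · u_j) / (u_j · u_j)) · u_j.

Step by step this gives:
  u_1 = (2, 0, 0)
  u_2 = (0, 3, 2)
  u_3 = (0, -18/13, 27/13)

Orthogonality check:
  u_2 · u_1 = 0 (should be 0)
  u_3 · u_1 = 0 (should be 0)
  u_3 · u_2 = 0 (should be 0)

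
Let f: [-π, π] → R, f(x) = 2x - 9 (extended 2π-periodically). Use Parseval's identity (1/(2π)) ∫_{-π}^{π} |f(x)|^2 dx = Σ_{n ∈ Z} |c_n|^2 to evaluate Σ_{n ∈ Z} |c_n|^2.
Σ |c_n|^2 = 4π^2/3 + 81

Expand and integrate term by term over [-π, π]:
  ∫ (2x)^2 dx = 4·(2π^3/3); ∫ 2·2·(-9)·x dx = 0 (odd integrand); ∫ (-9)^2 dx = 81·2π.
So (1/(2π)) ∫_{-π}^{π} (2x - 9)^2 dx = 4π^2/3 + 81 = 4π^2/3 + 81.
Parseval ⇒ Σ |c_n|^2 = 4π^2/3 + 81.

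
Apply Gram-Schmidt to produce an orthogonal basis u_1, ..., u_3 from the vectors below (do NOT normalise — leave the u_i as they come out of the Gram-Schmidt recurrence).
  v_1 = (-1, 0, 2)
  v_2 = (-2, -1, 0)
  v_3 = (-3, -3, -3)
Orthogonal basis:
  u_1 = (-1, 0, 2)
  u_2 = (-8/5, -1, -4/5)
  u_3 = (2/7, -4/7, 1/7)

Apply the Gram-Schmidt recurrence
  u_1 = v_1
  u_i = v_i − Σ_{j<i} ((v_i · u_j) / (u_j · u_j)) · u_j.

Step by step this gives:
  u_1 = (-1, 0, 2)
  u_2 = (-8/5, -1, -4/5)
  u_3 = (2/7, -4/7, 1/7)

Orthogonality check:
  u_2 · u_1 = 0 (should be 0)
  u_3 · u_1 = 0 (should be 0)
  u_3 · u_2 = 0 (should be 0)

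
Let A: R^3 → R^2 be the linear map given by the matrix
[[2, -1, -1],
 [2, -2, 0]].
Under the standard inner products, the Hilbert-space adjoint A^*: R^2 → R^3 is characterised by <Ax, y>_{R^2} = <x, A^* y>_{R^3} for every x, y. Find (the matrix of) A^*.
A^* = A^T =
[[2, 2],
 [-1, -2],
 [-1, 0]]

For real matrices with standard dot products, the defining identity <Ax, y> = <x, A^* y> gives (Ax)^T y = x^T (A^*) y, i.e. x^T A^T y = x^T (A^*) y. Since this holds for all x, y, we must have A^* = A^T. Therefore
A^* =
[[2, 2],
 [-1, -2],
 [-1, 0]].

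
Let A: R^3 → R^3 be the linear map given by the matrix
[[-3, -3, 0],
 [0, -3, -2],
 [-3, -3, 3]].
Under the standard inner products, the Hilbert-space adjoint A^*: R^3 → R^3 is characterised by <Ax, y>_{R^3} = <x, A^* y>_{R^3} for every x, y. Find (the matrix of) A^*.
A^* = A^T =
[[-3, 0, -3],
 [-3, -3, -3],
 [0, -2, 3]]

For real matrices with standard dot products, the defining identity <Ax, y> = <x, A^* y> gives (Ax)^T y = x^T (A^*) y, i.e. x^T A^T y = x^T (A^*) y. Since this holds for all x, y, we must have A^* = A^T. Therefore
A^* =
[[-3, 0, -3],
 [-3, -3, -3],
 [0, -2, 3]].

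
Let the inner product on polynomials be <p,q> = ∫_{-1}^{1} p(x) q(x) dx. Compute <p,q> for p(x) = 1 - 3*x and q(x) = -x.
<p,q> = 2

Expand the product: p(x)·q(x) = 3*x^2 - x.
∫_{-1}^{1} of each monomial x^k gives [2/(k+1) if k even, 0 if k odd]. Integrating term-by-term (or equivalently evaluating the antiderivative F(x) = x^3 - x^2/2 at the endpoints):
  F(1) − F(−1) = 1/2 − (-3/2) = 2.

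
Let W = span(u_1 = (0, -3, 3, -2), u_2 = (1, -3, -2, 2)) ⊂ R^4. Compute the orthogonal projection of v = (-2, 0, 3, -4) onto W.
proj_W(v) = (-67/79, 27/79, 308/79, -250/79)

Set up U = [u_1 | ... | u_2] ∈ R^(4×2). The projector onto W = col(U) is P = U (U^T U)^(-1) U^T.
Compute U^T U =
  [22, -1]
  [-1, 18],
and U^T v = (17, -16).
Solve U^T U · c = U^T v for the coefficients: c = (58/79, -67/79). The projection is proj_W(v) = U c.
Check: (v - proj_W(v)) · u_1 = 0  (should be 0).
Check: (v - proj_W(v)) · u_2 = 0  (should be 0).
Result: proj_W(v) = (-67/79, 27/79, 308/79, -250/79).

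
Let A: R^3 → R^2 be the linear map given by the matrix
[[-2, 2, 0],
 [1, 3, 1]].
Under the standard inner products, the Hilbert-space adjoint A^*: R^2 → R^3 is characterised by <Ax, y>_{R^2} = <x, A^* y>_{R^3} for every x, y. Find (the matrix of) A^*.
A^* = A^T =
[[-2, 1],
 [2, 3],
 [0, 1]]

For real matrices with standard dot products, the defining identity <Ax, y> = <x, A^* y> gives (Ax)^T y = x^T (A^*) y, i.e. x^T A^T y = x^T (A^*) y. Since this holds for all x, y, we must have A^* = A^T. Therefore
A^* =
[[-2, 1],
 [2, 3],
 [0, 1]].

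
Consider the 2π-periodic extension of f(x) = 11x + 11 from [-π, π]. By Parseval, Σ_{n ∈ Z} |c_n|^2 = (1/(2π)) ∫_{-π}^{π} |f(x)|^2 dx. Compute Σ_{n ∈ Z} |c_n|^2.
Σ |c_n|^2 = 121π^2/3 + 121

Expand and integrate term by term over [-π, π]:
  ∫ (11x)^2 dx = 121·(2π^3/3); ∫ 2·11·(11)·x dx = 0 (odd integrand); ∫ 11^2 dx = 121·2π.
So (1/(2π)) ∫_{-π}^{π} (11x + 11)^2 dx = 121π^2/3 + 121 = 121π^2/3 + 121.
Parseval ⇒ Σ |c_n|^2 = 121π^2/3 + 121.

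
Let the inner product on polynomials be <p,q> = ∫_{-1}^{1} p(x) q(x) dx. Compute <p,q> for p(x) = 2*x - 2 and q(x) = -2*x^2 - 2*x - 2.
<p,q> = 8

Expand the product: p(x)·q(x) = 4 - 4*x^3.
∫_{-1}^{1} of each monomial x^k gives [2/(k+1) if k even, 0 if k odd]. Integrating term-by-term (or equivalently evaluating the antiderivative F(x) = -x^4 + 4*x at the endpoints):
  F(1) − F(−1) = 3 − (-5) = 8.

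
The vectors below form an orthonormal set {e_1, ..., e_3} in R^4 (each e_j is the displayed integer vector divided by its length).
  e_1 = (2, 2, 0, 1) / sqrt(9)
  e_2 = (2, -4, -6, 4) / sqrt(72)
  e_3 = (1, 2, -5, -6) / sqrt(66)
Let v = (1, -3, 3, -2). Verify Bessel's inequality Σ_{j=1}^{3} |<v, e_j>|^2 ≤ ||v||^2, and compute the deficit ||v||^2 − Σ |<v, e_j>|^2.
Σ |<v, e_j>|^2 = 230/33; ||v||^2 = 23; deficit = 529/33

Write each e_j = u_j / sqrt(<u_j, u_j>) where u_j is the displayed integer vector. Then <v, e_j> = <v, u_j> / sqrt(<u_j, u_j>), so |<v, e_j>|^2 = <v, u_j>^2 / <u_j, u_j>.
Coefficients: <v, e_1> = -6/sqrt(9), <v, e_2> = -12/sqrt(72), <v, e_3> = -8/sqrt(66).
Square and sum: Σ |<v, e_j>|^2 = 230/33.
Compute ||v||^2 = v·v = 23.
Deficit = 23 − 230/33 = 529/33 ≥ 0, confirming Bessel's inequality. (The deficit equals ||v − Σ <v,e_j> e_j||^2, the squared distance from v to span{e_j}.)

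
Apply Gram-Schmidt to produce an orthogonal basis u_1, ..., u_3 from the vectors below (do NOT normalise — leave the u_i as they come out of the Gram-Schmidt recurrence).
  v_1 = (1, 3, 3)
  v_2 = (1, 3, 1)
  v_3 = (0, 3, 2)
Orthogonal basis:
  u_1 = (1, 3, 3)
  u_2 = (6/19, 18/19, -20/19)
  u_3 = (-9/10, 3/10, 0)

Apply the Gram-Schmidt recurrence
  u_1 = v_1
  u_i = v_i − Σ_{j<i} ((v_i · u_j) / (u_j · u_j)) · u_j.

Step by step this gives:
  u_1 = (1, 3, 3)
  u_2 = (6/19, 18/19, -20/19)
  u_3 = (-9/10, 3/10, 0)

Orthogonality check:
  u_2 · u_1 = 0 (should be 0)
  u_3 · u_1 = 0 (should be 0)
  u_3 · u_2 = 0 (should be 0)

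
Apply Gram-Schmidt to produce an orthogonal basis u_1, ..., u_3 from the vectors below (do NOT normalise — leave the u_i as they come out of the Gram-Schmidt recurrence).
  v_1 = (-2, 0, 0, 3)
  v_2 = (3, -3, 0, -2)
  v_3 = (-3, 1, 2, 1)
Orthogonal basis:
  u_1 = (-2, 0, 0, 3)
  u_2 = (15/13, -3, 0, 10/13)
  u_3 = (-72/71, -40/71, 2, -48/71)

Apply the Gram-Schmidt recurrence
  u_1 = v_1
  u_i = v_i − Σ_{j<i} ((v_i · u_j) / (u_j · u_j)) · u_j.

Step by step this gives:
  u_1 = (-2, 0, 0, 3)
  u_2 = (15/13, -3, 0, 10/13)
  u_3 = (-72/71, -40/71, 2, -48/71)

Orthogonality check:
  u_2 · u_1 = 0 (should be 0)
  u_3 · u_1 = 0 (should be 0)
  u_3 · u_2 = 0 (should be 0)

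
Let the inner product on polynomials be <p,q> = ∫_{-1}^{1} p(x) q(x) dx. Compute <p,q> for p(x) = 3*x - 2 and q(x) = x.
<p,q> = 2

Expand the product: p(x)·q(x) = 3*x^2 - 2*x.
∫_{-1}^{1} of each monomial x^k gives [2/(k+1) if k even, 0 if k odd]. Integrating term-by-term (or equivalently evaluating the antiderivative F(x) = x^3 - x^2 at the endpoints):
  F(1) − F(−1) = 0 − (-2) = 2.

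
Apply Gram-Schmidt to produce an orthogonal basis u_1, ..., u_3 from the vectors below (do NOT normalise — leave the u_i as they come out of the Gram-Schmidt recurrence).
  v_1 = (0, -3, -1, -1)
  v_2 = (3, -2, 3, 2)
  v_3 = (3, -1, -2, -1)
Orthogonal basis:
  u_1 = (0, -3, -1, -1)
  u_2 = (3, -19/11, 34/11, 23/11)
  u_3 = (258/95, 4/5, -166/95, -62/95)

Apply the Gram-Schmidt recurrence
  u_1 = v_1
  u_i = v_i − Σ_{j<i} ((v_i · u_j) / (u_j · u_j)) · u_j.

Step by step this gives:
  u_1 = (0, -3, -1, -1)
  u_2 = (3, -19/11, 34/11, 23/11)
  u_3 = (258/95, 4/5, -166/95, -62/95)

Orthogonality check:
  u_2 · u_1 = 0 (should be 0)
  u_3 · u_1 = 0 (should be 0)
  u_3 · u_2 = 0 (should be 0)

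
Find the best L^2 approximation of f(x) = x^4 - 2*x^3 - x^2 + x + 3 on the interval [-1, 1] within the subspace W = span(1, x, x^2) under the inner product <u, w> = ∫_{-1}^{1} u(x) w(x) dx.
g(x) = -x^2/7 - x/5 + 102/35

The best approximation g ∈ W is the orthogonal projection of f onto W. Writing g = a_0 + a_1 x + a_2 x^2, the coefficients solve the normal equations G · a = b where
  G_{ij} = <φ_i, φ_j> and b_i = <f, φ_i>, with φ_0 = 1, φ_1 = x, φ_2 = x^2.
G =
  [2, 0, 2/3]
  [0, 2/3, 0]
  [2/3, 0, 2/5],
b = (86/15, -2/15, 66/35).
Solving gives a_0 = 102/35, a_1 = -1/5, a_2 = -1/7, so
  g(x) = -x^2/7 - x/5 + 102/35.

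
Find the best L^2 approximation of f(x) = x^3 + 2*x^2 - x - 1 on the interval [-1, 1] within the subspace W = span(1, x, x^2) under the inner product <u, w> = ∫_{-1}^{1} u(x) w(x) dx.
g(x) = 2*x^2 - 2*x/5 - 1

The best approximation g ∈ W is the orthogonal projection of f onto W. Writing g = a_0 + a_1 x + a_2 x^2, the coefficients solve the normal equations G · a = b where
  G_{ij} = <φ_i, φ_j> and b_i = <f, φ_i>, with φ_0 = 1, φ_1 = x, φ_2 = x^2.
G =
  [2, 0, 2/3]
  [0, 2/3, 0]
  [2/3, 0, 2/5],
b = (-2/3, -4/15, 2/15).
Solving gives a_0 = -1, a_1 = -2/5, a_2 = 2, so
  g(x) = 2*x^2 - 2*x/5 - 1.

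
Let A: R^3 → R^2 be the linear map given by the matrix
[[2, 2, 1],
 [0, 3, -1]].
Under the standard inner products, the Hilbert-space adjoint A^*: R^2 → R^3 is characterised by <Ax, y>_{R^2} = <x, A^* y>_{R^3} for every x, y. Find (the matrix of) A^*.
A^* = A^T =
[[2, 0],
 [2, 3],
 [1, -1]]

For real matrices with standard dot products, the defining identity <Ax, y> = <x, A^* y> gives (Ax)^T y = x^T (A^*) y, i.e. x^T A^T y = x^T (A^*) y. Since this holds for all x, y, we must have A^* = A^T. Therefore
A^* =
[[2, 0],
 [2, 3],
 [1, -1]].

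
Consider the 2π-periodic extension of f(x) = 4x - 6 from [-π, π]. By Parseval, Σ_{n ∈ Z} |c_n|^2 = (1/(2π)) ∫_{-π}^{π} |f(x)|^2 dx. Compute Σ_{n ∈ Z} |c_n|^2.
Σ |c_n|^2 = 16π^2/3 + 36

Expand and integrate term by term over [-π, π]:
  ∫ (4x)^2 dx = 16·(2π^3/3); ∫ 2·4·(-6)·x dx = 0 (odd integrand); ∫ (-6)^2 dx = 36·2π.
So (1/(2π)) ∫_{-π}^{π} (4x - 6)^2 dx = 16π^2/3 + 36 = 16π^2/3 + 36.
Parseval ⇒ Σ |c_n|^2 = 16π^2/3 + 36.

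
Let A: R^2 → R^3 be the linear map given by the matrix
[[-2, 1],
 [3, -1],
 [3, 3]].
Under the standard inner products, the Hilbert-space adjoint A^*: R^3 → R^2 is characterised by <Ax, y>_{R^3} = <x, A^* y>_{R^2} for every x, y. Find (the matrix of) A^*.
A^* = A^T =
[[-2, 3, 3],
 [1, -1, 3]]

For real matrices with standard dot products, the defining identity <Ax, y> = <x, A^* y> gives (Ax)^T y = x^T (A^*) y, i.e. x^T A^T y = x^T (A^*) y. Since this holds for all x, y, we must have A^* = A^T. Therefore
A^* =
[[-2, 3, 3],
 [1, -1, 3]].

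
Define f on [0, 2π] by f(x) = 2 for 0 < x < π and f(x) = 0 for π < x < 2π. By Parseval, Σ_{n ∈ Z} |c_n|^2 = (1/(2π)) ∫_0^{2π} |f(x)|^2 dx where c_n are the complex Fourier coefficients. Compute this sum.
Σ |c_n|^2 = 2

Parseval equates the L^2 energy of f (normalised by 1/(2π)) with the ℓ^2 sum of its Fourier coefficients: (1/(2π)) ∫_0^{2π} |f|^2 = Σ |c_n|^2.
Compute the left side: (1/(2π)) [∫_0^π 2^2 dx + ∫_π^{2π} 0^2 dx] = (1/(2π)) · (4π + 0π) = (4 + 0)/2 = 2.
So Σ_{n ∈ Z} |c_n|^2 = 2.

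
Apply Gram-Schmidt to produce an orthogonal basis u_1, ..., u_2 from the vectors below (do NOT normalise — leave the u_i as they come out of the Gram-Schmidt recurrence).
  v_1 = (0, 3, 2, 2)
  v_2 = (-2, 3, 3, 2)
Orthogonal basis:
  u_1 = (0, 3, 2, 2)
  u_2 = (-2, -6/17, 13/17, -4/17)

Apply the Gram-Schmidt recurrence
  u_1 = v_1
  u_i = v_i − Σ_{j<i} ((v_i · u_j) / (u_j · u_j)) · u_j.

Step by step this gives:
  u_1 = (0, 3, 2, 2)
  u_2 = (-2, -6/17, 13/17, -4/17)

Orthogonality check:
  u_2 · u_1 = 0 (should be 0)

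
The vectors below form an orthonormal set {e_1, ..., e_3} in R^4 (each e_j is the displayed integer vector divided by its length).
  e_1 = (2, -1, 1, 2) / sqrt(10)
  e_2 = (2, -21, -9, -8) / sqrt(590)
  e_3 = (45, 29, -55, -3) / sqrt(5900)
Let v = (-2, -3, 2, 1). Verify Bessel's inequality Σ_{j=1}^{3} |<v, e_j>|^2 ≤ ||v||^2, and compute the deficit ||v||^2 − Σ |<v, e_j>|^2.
Σ |<v, e_j>|^2 = 17; ||v||^2 = 18; deficit = 1

Write each e_j = u_j / sqrt(<u_j, u_j>) where u_j is the displayed integer vector. Then <v, e_j> = <v, u_j> / sqrt(<u_j, u_j>), so |<v, e_j>|^2 = <v, u_j>^2 / <u_j, u_j>.
Coefficients: <v, e_1> = 3/sqrt(10), <v, e_2> = 33/sqrt(590), <v, e_3> = -290/sqrt(5900).
Square and sum: Σ |<v, e_j>|^2 = 17.
Compute ||v||^2 = v·v = 18.
Deficit = 18 − 17 = 1 ≥ 0, confirming Bessel's inequality. (The deficit equals ||v − Σ <v,e_j> e_j||^2, the squared distance from v to span{e_j}.)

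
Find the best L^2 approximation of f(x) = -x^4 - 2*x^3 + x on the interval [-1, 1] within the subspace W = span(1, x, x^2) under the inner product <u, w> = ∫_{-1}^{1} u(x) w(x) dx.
g(x) = -6*x^2/7 - x/5 + 3/35

The best approximation g ∈ W is the orthogonal projection of f onto W. Writing g = a_0 + a_1 x + a_2 x^2, the coefficients solve the normal equations G · a = b where
  G_{ij} = <φ_i, φ_j> and b_i = <f, φ_i>, with φ_0 = 1, φ_1 = x, φ_2 = x^2.
G =
  [2, 0, 2/3]
  [0, 2/3, 0]
  [2/3, 0, 2/5],
b = (-2/5, -2/15, -2/7).
Solving gives a_0 = 3/35, a_1 = -1/5, a_2 = -6/7, so
  g(x) = -6*x^2/7 - x/5 + 3/35.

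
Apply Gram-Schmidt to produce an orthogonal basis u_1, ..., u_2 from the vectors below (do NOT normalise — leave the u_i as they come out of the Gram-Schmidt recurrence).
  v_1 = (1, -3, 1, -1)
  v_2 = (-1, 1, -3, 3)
Orthogonal basis:
  u_1 = (1, -3, 1, -1)
  u_2 = (-1/6, -3/2, -13/6, 13/6)

Apply the Gram-Schmidt recurrence
  u_1 = v_1
  u_i = v_i − Σ_{j<i} ((v_i · u_j) / (u_j · u_j)) · u_j.

Step by step this gives:
  u_1 = (1, -3, 1, -1)
  u_2 = (-1/6, -3/2, -13/6, 13/6)

Orthogonality check:
  u_2 · u_1 = 0 (should be 0)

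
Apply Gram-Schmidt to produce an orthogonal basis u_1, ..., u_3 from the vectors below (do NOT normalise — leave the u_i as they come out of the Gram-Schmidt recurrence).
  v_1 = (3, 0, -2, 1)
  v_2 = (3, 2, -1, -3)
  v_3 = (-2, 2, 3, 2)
Orthogonal basis:
  u_1 = (3, 0, -2, 1)
  u_2 = (9/7, 2, 1/7, -25/7)
  u_3 = (22/43, 332/129, 208/129, 218/129)

Apply the Gram-Schmidt recurrence
  u_1 = v_1
  u_i = v_i − Σ_{j<i} ((v_i · u_j) / (u_j · u_j)) · u_j.

Step by step this gives:
  u_1 = (3, 0, -2, 1)
  u_2 = (9/7, 2, 1/7, -25/7)
  u_3 = (22/43, 332/129, 208/129, 218/129)

Orthogonality check:
  u_2 · u_1 = 0 (should be 0)
  u_3 · u_1 = 0 (should be 0)
  u_3 · u_2 = 0 (should be 0)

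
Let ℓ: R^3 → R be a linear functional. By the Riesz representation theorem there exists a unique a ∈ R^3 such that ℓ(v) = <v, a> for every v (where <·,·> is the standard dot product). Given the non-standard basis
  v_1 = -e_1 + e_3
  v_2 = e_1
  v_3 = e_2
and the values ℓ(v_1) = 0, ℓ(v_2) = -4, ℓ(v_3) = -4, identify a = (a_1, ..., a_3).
a = (-4, -4, -4)

Write a = (a_1, ..., a_3) in the standard basis. For each basis vector v_i, ℓ(v_i) = <v_i, a> is a linear equation in the a_j's. Collect the n equations into a matrix system V a = ℓ, where row i of V is v_i (expressed in the standard basis). Since V is invertible (lower-triangular with 1s on the diagonal, up to permutation), solve by back-substitution:
  V =
[[-1, 0, 1],
 [1, 0, 0],
 [0, 1, 0]]
  V a = (0, -4, -4)
Solving gives a = (-4, -4, -4).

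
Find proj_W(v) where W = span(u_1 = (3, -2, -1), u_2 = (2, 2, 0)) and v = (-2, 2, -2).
proj_W(v) = (-40/27, 40/27, 16/27)

Set up U = [u_1 | ... | u_2] ∈ R^(3×2). The projector onto W = col(U) is P = U (U^T U)^(-1) U^T.
Compute U^T U =
  [14, 2]
  [2, 8],
and U^T v = (-8, 0).
Solve U^T U · c = U^T v for the coefficients: c = (-16/27, 4/27). The projection is proj_W(v) = U c.
Check: (v - proj_W(v)) · u_1 = 0  (should be 0).
Check: (v - proj_W(v)) · u_2 = 0  (should be 0).
Result: proj_W(v) = (-40/27, 40/27, 16/27).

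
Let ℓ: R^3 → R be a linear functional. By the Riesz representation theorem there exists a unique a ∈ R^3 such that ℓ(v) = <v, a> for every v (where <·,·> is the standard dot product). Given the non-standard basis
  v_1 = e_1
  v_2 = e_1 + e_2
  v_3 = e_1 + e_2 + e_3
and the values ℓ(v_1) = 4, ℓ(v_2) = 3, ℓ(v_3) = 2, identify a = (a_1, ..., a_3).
a = (4, -1, -1)

Write a = (a_1, ..., a_3) in the standard basis. For each basis vector v_i, ℓ(v_i) = <v_i, a> is a linear equation in the a_j's. Collect the n equations into a matrix system V a = ℓ, where row i of V is v_i (expressed in the standard basis). Since V is invertible (lower-triangular with 1s on the diagonal, up to permutation), solve by back-substitution:
  V =
[[1, 0, 0],
 [1, 1, 0],
 [1, 1, 1]]
  V a = (4, 3, 2)
Solving gives a = (4, -1, -1).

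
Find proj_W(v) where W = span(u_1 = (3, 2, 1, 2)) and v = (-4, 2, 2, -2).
proj_W(v) = (-5/3, -10/9, -5/9, -10/9)

Set up U = [u_1 | ... | u_1] ∈ R^(4×1). The projector onto W = col(U) is P = U (U^T U)^(-1) U^T.
Compute U^T U =
  [18],
and U^T v = (-10).
Solve U^T U · c = U^T v for the coefficients: c = (-5/9). The projection is proj_W(v) = U c.
Check: (v - proj_W(v)) · u_1 = 0  (should be 0).
Result: proj_W(v) = (-5/3, -10/9, -5/9, -10/9).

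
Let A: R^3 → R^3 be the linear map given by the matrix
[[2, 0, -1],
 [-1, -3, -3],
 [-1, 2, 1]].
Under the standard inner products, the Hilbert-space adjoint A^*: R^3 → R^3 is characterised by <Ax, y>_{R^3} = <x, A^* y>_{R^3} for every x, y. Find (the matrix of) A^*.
A^* = A^T =
[[2, -1, -1],
 [0, -3, 2],
 [-1, -3, 1]]

For real matrices with standard dot products, the defining identity <Ax, y> = <x, A^* y> gives (Ax)^T y = x^T (A^*) y, i.e. x^T A^T y = x^T (A^*) y. Since this holds for all x, y, we must have A^* = A^T. Therefore
A^* =
[[2, -1, -1],
 [0, -3, 2],
 [-1, -3, 1]].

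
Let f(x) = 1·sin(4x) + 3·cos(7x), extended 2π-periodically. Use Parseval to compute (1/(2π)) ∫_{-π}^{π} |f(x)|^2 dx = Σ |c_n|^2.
Σ |c_n|^2 = 5

Expand |f|^2 and use orthogonality of {sin(nx), cos(mx)} on [-π, π]:
  ∫_{-π}^{π} sin(nx)^2 dx = π, ∫ cos(mx)^2 dx = π, and cross terms integrate to 0.
So ∫_{-π}^{π} f(x)^2 dx = 1^2 · π + 3^2 · π = (1 + 9)π.
Divide by 2π: (1 + 9)/2 = 5.
By Parseval, this equals Σ |c_n|^2.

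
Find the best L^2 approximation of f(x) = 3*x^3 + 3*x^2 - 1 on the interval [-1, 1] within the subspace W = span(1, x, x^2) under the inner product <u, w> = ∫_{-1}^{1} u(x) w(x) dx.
g(x) = 3*x^2 + 9*x/5 - 1

The best approximation g ∈ W is the orthogonal projection of f onto W. Writing g = a_0 + a_1 x + a_2 x^2, the coefficients solve the normal equations G · a = b where
  G_{ij} = <φ_i, φ_j> and b_i = <f, φ_i>, with φ_0 = 1, φ_1 = x, φ_2 = x^2.
G =
  [2, 0, 2/3]
  [0, 2/3, 0]
  [2/3, 0, 2/5],
b = (0, 6/5, 8/15).
Solving gives a_0 = -1, a_1 = 9/5, a_2 = 3, so
  g(x) = 3*x^2 + 9*x/5 - 1.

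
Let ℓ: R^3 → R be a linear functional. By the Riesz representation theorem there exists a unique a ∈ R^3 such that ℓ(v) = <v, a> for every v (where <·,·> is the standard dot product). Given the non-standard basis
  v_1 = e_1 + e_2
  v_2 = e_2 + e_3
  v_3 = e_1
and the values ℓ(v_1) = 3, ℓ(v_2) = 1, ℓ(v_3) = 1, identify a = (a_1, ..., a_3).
a = (1, 2, -1)

Write a = (a_1, ..., a_3) in the standard basis. For each basis vector v_i, ℓ(v_i) = <v_i, a> is a linear equation in the a_j's. Collect the n equations into a matrix system V a = ℓ, where row i of V is v_i (expressed in the standard basis). Since V is invertible (lower-triangular with 1s on the diagonal, up to permutation), solve by back-substitution:
  V =
[[1, 1, 0],
 [0, 1, 1],
 [1, 0, 0]]
  V a = (3, 1, 1)
Solving gives a = (1, 2, -1).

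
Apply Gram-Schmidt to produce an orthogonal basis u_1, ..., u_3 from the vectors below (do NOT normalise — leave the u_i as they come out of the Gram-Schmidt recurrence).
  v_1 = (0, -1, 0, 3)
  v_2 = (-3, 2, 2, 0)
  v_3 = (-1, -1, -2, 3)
Orthogonal basis:
  u_1 = (0, -1, 0, 3)
  u_2 = (-3, 9/5, 2, 3/5)
  u_3 = (-98/83, 9/83, -156/83, 3/83)

Apply the Gram-Schmidt recurrence
  u_1 = v_1
  u_i = v_i − Σ_{j<i} ((v_i · u_j) / (u_j · u_j)) · u_j.

Step by step this gives:
  u_1 = (0, -1, 0, 3)
  u_2 = (-3, 9/5, 2, 3/5)
  u_3 = (-98/83, 9/83, -156/83, 3/83)

Orthogonality check:
  u_2 · u_1 = 0 (should be 0)
  u_3 · u_1 = 0 (should be 0)
  u_3 · u_2 = 0 (should be 0)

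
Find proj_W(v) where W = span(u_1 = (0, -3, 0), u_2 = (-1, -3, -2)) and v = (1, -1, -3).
proj_W(v) = (-1, -1, -2)

Set up U = [u_1 | ... | u_2] ∈ R^(3×2). The projector onto W = col(U) is P = U (U^T U)^(-1) U^T.
Compute U^T U =
  [9, 9]
  [9, 14],
and U^T v = (3, 8).
Solve U^T U · c = U^T v for the coefficients: c = (-2/3, 1). The projection is proj_W(v) = U c.
Check: (v - proj_W(v)) · u_1 = 0  (should be 0).
Check: (v - proj_W(v)) · u_2 = 0  (should be 0).
Result: proj_W(v) = (-1, -1, -2).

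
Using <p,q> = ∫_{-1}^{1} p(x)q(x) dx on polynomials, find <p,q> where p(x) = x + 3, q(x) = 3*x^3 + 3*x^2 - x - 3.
<p,q> = -172/15

Expand the product: p(x)·q(x) = 3*x^4 + 12*x^3 + 8*x^2 - 6*x - 9.
∫_{-1}^{1} of each monomial x^k gives [2/(k+1) if k even, 0 if k odd]. Integrating term-by-term (or equivalently evaluating the antiderivative F(x) = 3*x^5/5 + 3*x^4 + 8*x^3/3 - 3*x^2 - 9*x at the endpoints):
  F(1) − F(−1) = -86/15 − (86/15) = -172/15.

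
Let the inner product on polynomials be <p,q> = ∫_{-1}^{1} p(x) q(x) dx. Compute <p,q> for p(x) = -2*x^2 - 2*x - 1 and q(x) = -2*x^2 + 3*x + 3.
<p,q> = -166/15

Expand the product: p(x)·q(x) = 4*x^4 - 2*x^3 - 10*x^2 - 9*x - 3.
∫_{-1}^{1} of each monomial x^k gives [2/(k+1) if k even, 0 if k odd]. Integrating term-by-term (or equivalently evaluating the antiderivative F(x) = 4*x^5/5 - x^4/2 - 10*x^3/3 - 9*x^2/2 - 3*x at the endpoints):
  F(1) − F(−1) = -158/15 − (8/15) = -166/15.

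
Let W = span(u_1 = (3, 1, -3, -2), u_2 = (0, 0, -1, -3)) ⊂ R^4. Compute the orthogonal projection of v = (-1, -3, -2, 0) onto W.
proj_W(v) = (-54/149, -18/149, 8/149, -102/149)

Set up U = [u_1 | ... | u_2] ∈ R^(4×2). The projector onto W = col(U) is P = U (U^T U)^(-1) U^T.
Compute U^T U =
  [23, 9]
  [9, 10],
and U^T v = (0, 2).
Solve U^T U · c = U^T v for the coefficients: c = (-18/149, 46/149). The projection is proj_W(v) = U c.
Check: (v - proj_W(v)) · u_1 = 0  (should be 0).
Check: (v - proj_W(v)) · u_2 = 0  (should be 0).
Result: proj_W(v) = (-54/149, -18/149, 8/149, -102/149).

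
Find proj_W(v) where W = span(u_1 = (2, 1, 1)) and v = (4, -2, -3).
proj_W(v) = (1, 1/2, 1/2)

Set up U = [u_1 | ... | u_1] ∈ R^(3×1). The projector onto W = col(U) is P = U (U^T U)^(-1) U^T.
Compute U^T U =
  [6],
and U^T v = (3).
Solve U^T U · c = U^T v for the coefficients: c = (1/2). The projection is proj_W(v) = U c.
Check: (v - proj_W(v)) · u_1 = 0  (should be 0).
Result: proj_W(v) = (1, 1/2, 1/2).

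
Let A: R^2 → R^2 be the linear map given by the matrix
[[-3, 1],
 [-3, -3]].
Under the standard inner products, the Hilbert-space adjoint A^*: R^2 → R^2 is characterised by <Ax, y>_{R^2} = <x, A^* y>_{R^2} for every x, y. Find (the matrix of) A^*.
A^* = A^T =
[[-3, -3],
 [1, -3]]

For real matrices with standard dot products, the defining identity <Ax, y> = <x, A^* y> gives (Ax)^T y = x^T (A^*) y, i.e. x^T A^T y = x^T (A^*) y. Since this holds for all x, y, we must have A^* = A^T. Therefore
A^* =
[[-3, -3],
 [1, -3]].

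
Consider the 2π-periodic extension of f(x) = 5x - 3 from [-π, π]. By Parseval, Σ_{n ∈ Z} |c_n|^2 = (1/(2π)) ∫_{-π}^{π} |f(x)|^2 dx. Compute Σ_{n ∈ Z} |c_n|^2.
Σ |c_n|^2 = 25π^2/3 + 9

Expand and integrate term by term over [-π, π]:
  ∫ (5x)^2 dx = 25·(2π^3/3); ∫ 2·5·(-3)·x dx = 0 (odd integrand); ∫ (-3)^2 dx = 9·2π.
So (1/(2π)) ∫_{-π}^{π} (5x - 3)^2 dx = 25π^2/3 + 9 = 25π^2/3 + 9.
Parseval ⇒ Σ |c_n|^2 = 25π^2/3 + 9.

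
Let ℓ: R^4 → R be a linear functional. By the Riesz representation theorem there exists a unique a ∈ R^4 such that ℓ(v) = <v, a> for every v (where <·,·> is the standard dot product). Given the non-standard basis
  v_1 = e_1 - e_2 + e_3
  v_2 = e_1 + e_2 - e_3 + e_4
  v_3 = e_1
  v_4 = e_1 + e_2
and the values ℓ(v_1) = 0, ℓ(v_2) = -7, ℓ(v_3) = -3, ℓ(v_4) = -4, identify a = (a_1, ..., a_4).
a = (-3, -1, 2, -1)

Write a = (a_1, ..., a_4) in the standard basis. For each basis vector v_i, ℓ(v_i) = <v_i, a> is a linear equation in the a_j's. Collect the n equations into a matrix system V a = ℓ, where row i of V is v_i (expressed in the standard basis). Since V is invertible (lower-triangular with 1s on the diagonal, up to permutation), solve by back-substitution:
  V =
[[1, -1, 1, 0],
 [1, 1, -1, 1],
 [1, 0, 0, 0],
 [1, 1, 0, 0]]
  V a = (0, -7, -3, -4)
Solving gives a = (-3, -1, 2, -1).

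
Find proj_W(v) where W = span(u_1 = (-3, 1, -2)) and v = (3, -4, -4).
proj_W(v) = (15/14, -5/14, 5/7)

Set up U = [u_1 | ... | u_1] ∈ R^(3×1). The projector onto W = col(U) is P = U (U^T U)^(-1) U^T.
Compute U^T U =
  [14],
and U^T v = (-5).
Solve U^T U · c = U^T v for the coefficients: c = (-5/14). The projection is proj_W(v) = U c.
Check: (v - proj_W(v)) · u_1 = 0  (should be 0).
Result: proj_W(v) = (15/14, -5/14, 5/7).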